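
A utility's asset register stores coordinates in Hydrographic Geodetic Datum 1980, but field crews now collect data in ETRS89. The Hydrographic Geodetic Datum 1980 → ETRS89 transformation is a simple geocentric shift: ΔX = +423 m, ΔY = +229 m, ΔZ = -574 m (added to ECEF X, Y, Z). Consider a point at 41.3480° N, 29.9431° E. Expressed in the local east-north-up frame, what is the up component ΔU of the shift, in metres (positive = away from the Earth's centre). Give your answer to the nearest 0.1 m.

ΔU = -18.2 m

The local up (radial) axis is (cos φ cos λ, cos φ sin λ, sin φ), giving ΔU = 275.165 + 85.809 − 379.202 = -18.23 m.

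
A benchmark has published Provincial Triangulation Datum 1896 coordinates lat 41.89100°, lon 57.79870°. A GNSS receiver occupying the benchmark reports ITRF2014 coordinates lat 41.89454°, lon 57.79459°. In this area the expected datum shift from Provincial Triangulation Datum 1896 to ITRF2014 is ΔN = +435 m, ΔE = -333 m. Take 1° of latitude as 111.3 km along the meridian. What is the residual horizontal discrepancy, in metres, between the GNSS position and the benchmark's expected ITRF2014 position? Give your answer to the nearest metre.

42 m

Observed coordinate differences: Δφ = +0.00354°, Δλ = -0.00411°.
Converting to metres (1° lat = 111300 m, cos φ = 0.744416): observed ΔN = 394.0 m, observed ΔE = -340.5 m.
Subtracting the expected shift leaves a residual of 394.0 − (435) = -41.0 m north and -340.5 − (-333) = -7.5 m east.
Residual distance = √((-41.0)² + (-7.5)²) = 41.7 m.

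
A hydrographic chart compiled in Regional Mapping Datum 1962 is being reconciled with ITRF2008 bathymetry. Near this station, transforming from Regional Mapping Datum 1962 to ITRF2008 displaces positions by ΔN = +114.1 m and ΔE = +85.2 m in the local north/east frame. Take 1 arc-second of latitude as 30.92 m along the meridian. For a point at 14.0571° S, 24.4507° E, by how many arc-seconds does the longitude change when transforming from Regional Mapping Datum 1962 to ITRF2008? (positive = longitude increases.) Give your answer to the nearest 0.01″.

Δλ = 2.84″

At latitude -14.0571°, cos φ = 0.970054.
1″ of longitude at this latitude = 30.92 × cos φ = 29.9941 m, so Δλ = 85.2 / 29.9941 = 2.841″.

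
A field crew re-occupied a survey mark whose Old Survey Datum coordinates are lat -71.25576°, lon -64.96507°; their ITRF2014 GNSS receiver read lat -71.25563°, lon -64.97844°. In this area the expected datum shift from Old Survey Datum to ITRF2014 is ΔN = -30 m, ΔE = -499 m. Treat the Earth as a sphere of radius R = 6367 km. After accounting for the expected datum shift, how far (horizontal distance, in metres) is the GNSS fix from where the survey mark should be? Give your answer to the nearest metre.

49 m

Observed coordinate differences: Δφ = +0.00013°, Δλ = -0.01337°.
Converting to metres (1° lat = 111125 m, cos φ = 0.321344): observed ΔN = 14.4 m, observed ΔE = -477.4 m.
Subtracting the expected shift leaves a residual of 14.4 − (-30) = 44.4 m north and -477.4 − (-499) = 21.6 m east.
Residual distance = √(44.4² + 21.6²) = 49.4 m.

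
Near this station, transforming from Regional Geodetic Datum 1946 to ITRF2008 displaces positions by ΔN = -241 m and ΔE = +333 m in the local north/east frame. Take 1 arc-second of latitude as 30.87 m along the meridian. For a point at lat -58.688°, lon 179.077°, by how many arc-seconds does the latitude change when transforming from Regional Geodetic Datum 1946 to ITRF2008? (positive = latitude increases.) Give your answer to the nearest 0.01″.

Δφ = -7.81″

1″ of latitude = 30.87 m, so Δφ = -241.0 / 30.87 = -7.807″.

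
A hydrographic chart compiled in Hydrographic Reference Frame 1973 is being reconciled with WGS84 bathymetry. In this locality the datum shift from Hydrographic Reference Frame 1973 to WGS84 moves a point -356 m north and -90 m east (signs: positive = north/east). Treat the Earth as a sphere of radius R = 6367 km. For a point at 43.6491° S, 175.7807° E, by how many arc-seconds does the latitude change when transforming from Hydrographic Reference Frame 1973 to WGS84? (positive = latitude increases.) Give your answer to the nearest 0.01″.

On a sphere of radius R, 1 rad of latitude = R, so Δφ = ΔN / R = -356.0 / 6367000 = -5.5913e-05 rad = -11.533″.

Δφ = -11.53″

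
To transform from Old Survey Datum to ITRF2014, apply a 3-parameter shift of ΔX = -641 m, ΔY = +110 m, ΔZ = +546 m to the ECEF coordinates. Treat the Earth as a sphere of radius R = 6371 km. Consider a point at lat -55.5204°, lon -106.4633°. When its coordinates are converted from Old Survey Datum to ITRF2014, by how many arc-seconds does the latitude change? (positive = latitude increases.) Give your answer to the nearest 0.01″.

sin φ = -0.824328, cos φ = 0.566113, sin λ = -0.959001, cos λ = -0.283401.
North component: ΔN = −sin φ cos λ·ΔX − sin φ sin λ·ΔY + cos φ·ΔZ = −(-0.824328)(-0.283401)(-641) − (-0.824328)(-0.959001)(110) + (0.566113)(546) = 371.89 m.
1° of latitude spans πR/180 = 111195 m, so Δφ = 371.89 / 111195 × 3600 = 12.040″.

Δφ = 12.04″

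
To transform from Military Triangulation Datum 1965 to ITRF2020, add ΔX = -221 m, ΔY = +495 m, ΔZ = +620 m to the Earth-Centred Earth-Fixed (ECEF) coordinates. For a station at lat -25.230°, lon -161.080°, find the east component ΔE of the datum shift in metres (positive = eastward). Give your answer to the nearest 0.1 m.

ΔE = -539.9 m

The local east axis at (φ, λ) is (−sin λ, cos λ, 0), so ΔE = −sin(-161.080°)·(-221) + cos(-161.080°)·495 = -539.91 m.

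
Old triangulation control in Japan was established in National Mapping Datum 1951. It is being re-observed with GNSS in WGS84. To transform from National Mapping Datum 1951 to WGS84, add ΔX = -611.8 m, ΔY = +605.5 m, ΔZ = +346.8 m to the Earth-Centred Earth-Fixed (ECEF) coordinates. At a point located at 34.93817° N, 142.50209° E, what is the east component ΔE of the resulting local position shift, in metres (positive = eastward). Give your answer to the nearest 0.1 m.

ΔE = -108.0 m

At φ = 34.93817°, λ = 142.50209°: sin φ = 0.572692, cos φ = 0.819771, sin λ = 0.608732, cos λ = -0.793376.
ΔE = −sin λ·ΔX + cos λ·ΔY = −(0.608732)·(-611.8) + (-0.793376)·(605.5) = -107.97 m.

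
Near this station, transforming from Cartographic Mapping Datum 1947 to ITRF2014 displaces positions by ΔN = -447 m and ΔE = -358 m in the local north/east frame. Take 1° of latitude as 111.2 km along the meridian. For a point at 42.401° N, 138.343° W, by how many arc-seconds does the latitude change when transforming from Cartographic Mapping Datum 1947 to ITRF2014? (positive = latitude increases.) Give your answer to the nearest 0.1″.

Δφ = -14.5″

1° of latitude = 111.2 km, so Δφ = -447.0 / 111200 = -0.0040198° = -14.471″.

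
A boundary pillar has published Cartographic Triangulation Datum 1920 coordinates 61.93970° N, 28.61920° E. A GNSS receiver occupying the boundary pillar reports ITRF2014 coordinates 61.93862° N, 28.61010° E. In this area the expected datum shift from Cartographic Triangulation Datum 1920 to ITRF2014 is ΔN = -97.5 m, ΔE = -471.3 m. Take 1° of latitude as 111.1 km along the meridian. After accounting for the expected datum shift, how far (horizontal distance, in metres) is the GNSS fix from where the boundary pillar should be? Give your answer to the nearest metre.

Observed coordinate differences: Δφ = -0.00108°, Δλ = -0.00910°.
Converting to metres (1° lat = 111100 m, cos φ = 0.470401): observed ΔN = -120.0 m, observed ΔE = -475.6 m.
Subtracting the expected shift leaves a residual of -120.0 − (-97.5) = -22.5 m north and -475.6 − (-471.3) = -4.3 m east.
Residual distance = √((-22.5)² + (-4.3)²) = 22.9 m.

23 m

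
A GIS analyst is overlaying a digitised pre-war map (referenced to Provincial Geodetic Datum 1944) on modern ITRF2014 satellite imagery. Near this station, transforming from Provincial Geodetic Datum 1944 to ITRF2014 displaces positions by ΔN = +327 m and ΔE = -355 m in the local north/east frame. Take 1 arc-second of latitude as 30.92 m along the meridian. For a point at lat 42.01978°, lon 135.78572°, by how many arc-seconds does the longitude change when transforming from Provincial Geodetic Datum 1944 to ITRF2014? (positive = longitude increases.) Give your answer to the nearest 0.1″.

Δλ = -15.5″

At latitude 42.01978°, cos φ = 0.742914.
1″ of longitude at this latitude = 30.92 × cos φ = 22.9709 m, so Δλ = -355.0 / 22.9709 = -15.454″.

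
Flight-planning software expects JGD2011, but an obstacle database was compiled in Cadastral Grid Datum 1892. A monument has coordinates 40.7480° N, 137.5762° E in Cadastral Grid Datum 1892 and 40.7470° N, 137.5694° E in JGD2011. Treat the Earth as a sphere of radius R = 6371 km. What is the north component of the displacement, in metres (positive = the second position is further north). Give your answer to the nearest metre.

ΔN = -111 m

Δφ = 40.7470° − 40.7480° = -0.0010°; Δλ = 137.5694° − 137.5762° = -0.0068°.
1° along a meridian = πR/180 = 111195 m.
ΔN = Δφ × 111195 = -111.2 m; ΔE = Δλ × 111195 × cos(40.7480°) = -0.0068 × 111195 × 0.757588 = -572.8 m.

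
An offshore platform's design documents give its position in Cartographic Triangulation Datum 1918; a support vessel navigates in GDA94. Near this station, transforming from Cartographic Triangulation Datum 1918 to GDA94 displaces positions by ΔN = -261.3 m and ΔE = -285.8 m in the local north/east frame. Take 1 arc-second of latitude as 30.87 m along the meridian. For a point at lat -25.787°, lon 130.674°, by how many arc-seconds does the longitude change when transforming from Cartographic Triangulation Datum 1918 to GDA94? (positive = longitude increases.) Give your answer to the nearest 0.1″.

At latitude -25.787°, cos φ = 0.900417.
1″ of longitude at this latitude = 30.87 × cos φ = 27.7959 m, so Δλ = -285.8 / 27.7959 = -10.282″.

Δλ = -10.3″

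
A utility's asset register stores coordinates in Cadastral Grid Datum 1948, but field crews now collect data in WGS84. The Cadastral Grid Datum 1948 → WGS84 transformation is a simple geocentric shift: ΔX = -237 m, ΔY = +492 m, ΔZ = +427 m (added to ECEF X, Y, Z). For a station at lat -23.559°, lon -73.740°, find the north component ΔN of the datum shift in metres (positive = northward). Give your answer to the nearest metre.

The local north axis is (−sin φ cos λ, −sin φ sin λ, cos φ), giving ΔN = -26.523 − 188.783 + 391.409 = 176.10 m.

ΔN = 176 m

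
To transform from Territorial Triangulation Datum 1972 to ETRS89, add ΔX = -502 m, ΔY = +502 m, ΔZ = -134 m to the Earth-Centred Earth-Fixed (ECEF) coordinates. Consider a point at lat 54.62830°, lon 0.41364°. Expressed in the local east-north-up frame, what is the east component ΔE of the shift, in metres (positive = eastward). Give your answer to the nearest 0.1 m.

ΔE = 505.6 m

The local east axis at (φ, λ) is (−sin λ, cos λ, 0), so ΔE = −sin(0.41364°)·(-502) + cos(0.41364°)·502 = 505.61 m.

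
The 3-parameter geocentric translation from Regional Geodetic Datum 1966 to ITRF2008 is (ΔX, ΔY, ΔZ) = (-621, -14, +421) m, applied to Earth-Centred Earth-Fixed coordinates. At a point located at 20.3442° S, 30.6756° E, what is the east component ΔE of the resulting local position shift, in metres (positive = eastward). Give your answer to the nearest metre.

ΔE = 305 m

At φ = -20.3442°, λ = 30.6756°: sin φ = -0.347659, cos φ = 0.937621, sin λ = 0.510177, cos λ = 0.860070.
ΔE = −sin λ·ΔX + cos λ·ΔY = −(0.510177)·(-621) + (0.860070)·(-14) = 304.78 m.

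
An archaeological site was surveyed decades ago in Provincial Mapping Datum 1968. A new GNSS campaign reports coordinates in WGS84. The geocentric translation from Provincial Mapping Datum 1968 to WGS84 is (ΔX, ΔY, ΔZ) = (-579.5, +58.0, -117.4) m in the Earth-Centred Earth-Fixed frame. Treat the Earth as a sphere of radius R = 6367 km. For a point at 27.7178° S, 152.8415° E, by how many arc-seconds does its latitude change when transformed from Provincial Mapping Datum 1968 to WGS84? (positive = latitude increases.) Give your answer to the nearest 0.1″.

sin φ = -0.465117, cos φ = 0.885249, sin λ = 0.456454, cos λ = -0.889747.
North component: ΔN = −sin φ cos λ·ΔX − sin φ sin λ·ΔY + cos φ·ΔZ = −(-0.465117)(-0.889747)(-579.5) − (-0.465117)(0.456454)(58.0) + (0.885249)(-117.4) = 148.20 m.
1° of latitude spans πR/180 = 111125 m, so Δφ = 148.20 / 111125 × 3600 = 4.801″.

Δφ = 4.8″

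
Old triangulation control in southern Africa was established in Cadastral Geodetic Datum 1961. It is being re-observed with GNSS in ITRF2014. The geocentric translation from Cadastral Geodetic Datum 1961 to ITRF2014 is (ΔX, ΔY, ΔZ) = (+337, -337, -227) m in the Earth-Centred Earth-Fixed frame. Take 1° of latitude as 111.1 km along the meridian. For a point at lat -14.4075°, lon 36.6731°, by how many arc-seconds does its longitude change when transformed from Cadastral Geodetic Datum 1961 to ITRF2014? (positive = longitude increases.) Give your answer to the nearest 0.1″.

sin φ = -0.248817, cos φ = 0.968551, sin λ = 0.597249, cos λ = 0.802056.
East component: ΔE = −sin λ·ΔX + cos λ·ΔY = −(0.597249)(337) + (0.802056)(-337) = -471.57 m.
1° of latitude spans 111100 m; at latitude φ, 1° of longitude spans that × cos φ = 107606.0 m, so Δλ = -471.57 / 107606.0 × 3600 = -15.776″.

Δλ = -15.8″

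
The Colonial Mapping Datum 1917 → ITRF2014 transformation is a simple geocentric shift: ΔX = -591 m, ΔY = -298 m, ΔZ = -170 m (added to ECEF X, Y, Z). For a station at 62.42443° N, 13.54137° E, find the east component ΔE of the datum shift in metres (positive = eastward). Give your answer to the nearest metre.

The local east axis at (φ, λ) is (−sin λ, cos λ, 0), so ΔE = −sin(13.54137°)·(-591) + cos(13.54137°)·(-298) = -151.33 m.

ΔE = -151 m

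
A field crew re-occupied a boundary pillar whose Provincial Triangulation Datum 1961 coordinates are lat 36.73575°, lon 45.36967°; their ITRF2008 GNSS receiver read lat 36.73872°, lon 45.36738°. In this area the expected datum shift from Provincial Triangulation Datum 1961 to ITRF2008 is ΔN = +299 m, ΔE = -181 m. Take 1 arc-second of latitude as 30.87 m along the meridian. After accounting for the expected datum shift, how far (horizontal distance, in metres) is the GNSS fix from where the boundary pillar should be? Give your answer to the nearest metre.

39 m

Observed coordinate differences: Δφ = +0.00297°, Δλ = -0.00229°.
Converting to metres (1° lat = 111132 m, cos φ = 0.801403): observed ΔN = 330.1 m, observed ΔE = -204.0 m.
Subtracting the expected shift leaves a residual of 330.1 − (299) = 31.1 m north and -204.0 − (-181) = -23.0 m east.
Residual distance = √(31.1² + (-23.0)²) = 38.6 m.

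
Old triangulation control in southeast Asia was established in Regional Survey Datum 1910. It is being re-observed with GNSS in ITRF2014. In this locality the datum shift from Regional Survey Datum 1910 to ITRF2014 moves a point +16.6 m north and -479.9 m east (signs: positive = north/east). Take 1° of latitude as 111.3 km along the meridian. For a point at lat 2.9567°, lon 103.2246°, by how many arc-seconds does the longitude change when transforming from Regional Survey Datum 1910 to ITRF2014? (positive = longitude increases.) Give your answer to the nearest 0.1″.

At latitude 2.9567°, cos φ = 0.998669.
1° of longitude at this latitude = 111.3 × cos φ = 111.15 km, so Δλ = -479.9 / 111151.8 = -0.0043175° = -15.543″.

Δλ = -15.5″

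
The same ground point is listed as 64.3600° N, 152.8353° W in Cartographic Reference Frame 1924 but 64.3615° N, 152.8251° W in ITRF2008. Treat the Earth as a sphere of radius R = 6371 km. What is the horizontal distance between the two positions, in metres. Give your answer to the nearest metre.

518 m

Δφ = 64.3615° − 64.3600° = +0.0015°; Δλ = -152.8251° − -152.8353° = +0.0102°.
1° along a meridian = πR/180 = 111195 m.
ΔN = Δφ × 111195 = 166.8 m; ΔE = Δλ × 111195 × cos(64.3600°) = +0.0102 × 111195 × 0.432715 = 490.8 m.
Distance = √(ΔE² + ΔN²) = √(490.8² + 166.8²) = 518.3 m.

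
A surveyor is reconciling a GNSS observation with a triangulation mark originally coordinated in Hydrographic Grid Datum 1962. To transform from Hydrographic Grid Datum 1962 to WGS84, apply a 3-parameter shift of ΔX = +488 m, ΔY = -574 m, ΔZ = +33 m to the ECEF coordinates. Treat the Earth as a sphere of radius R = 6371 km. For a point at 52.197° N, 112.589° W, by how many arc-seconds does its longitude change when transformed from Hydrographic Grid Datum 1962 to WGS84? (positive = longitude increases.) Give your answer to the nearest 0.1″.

sin φ = 0.790123, cos φ = 0.612948, sin λ = -0.923284, cos λ = -0.384118.
East component: ΔE = −sin λ·ΔX + cos λ·ΔY = −(-0.923284)(488) + (-0.384118)(-574) = 671.05 m.
1° of latitude spans πR/180 = 111195 m; at latitude φ, 1° of longitude spans that × cos φ = 68156.8 m, so Δλ = 671.05 / 68156.8 × 3600 = 35.444″.

Δλ = 35.4″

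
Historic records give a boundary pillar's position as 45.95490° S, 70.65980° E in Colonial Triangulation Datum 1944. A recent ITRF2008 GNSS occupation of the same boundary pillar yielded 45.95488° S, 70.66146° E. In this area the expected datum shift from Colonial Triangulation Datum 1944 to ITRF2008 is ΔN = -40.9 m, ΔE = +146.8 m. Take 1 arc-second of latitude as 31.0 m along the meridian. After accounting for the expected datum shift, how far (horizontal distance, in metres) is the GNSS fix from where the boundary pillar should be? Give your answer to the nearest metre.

47 m

Observed coordinate differences: Δφ = +0.00002°, Δλ = +0.00166°.
Converting to metres (1° lat = 111600 m, cos φ = 0.695224): observed ΔN = 2.2 m, observed ΔE = 128.8 m.
Subtracting the expected shift leaves a residual of 2.2 − (-40.9) = 43.1 m north and 128.8 − (146.8) = -18.0 m east.
Residual distance = √(43.1² + (-18.0)²) = 46.7 m.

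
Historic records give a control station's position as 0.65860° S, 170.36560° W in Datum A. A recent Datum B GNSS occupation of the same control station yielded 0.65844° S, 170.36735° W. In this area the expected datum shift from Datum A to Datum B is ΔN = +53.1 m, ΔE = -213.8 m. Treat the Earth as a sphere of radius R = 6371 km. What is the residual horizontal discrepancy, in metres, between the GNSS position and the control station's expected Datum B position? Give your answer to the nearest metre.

40 m

Observed coordinate differences: Δφ = +0.00016°, Δλ = -0.00175°.
Converting to metres (1° lat = 111195 m, cos φ = 0.999934): observed ΔN = 17.8 m, observed ΔE = -194.6 m.
Subtracting the expected shift leaves a residual of 17.8 − (53.1) = -35.3 m north and -194.6 − (-213.8) = 19.2 m east.
Residual distance = √((-35.3)² + 19.2²) = 40.2 m.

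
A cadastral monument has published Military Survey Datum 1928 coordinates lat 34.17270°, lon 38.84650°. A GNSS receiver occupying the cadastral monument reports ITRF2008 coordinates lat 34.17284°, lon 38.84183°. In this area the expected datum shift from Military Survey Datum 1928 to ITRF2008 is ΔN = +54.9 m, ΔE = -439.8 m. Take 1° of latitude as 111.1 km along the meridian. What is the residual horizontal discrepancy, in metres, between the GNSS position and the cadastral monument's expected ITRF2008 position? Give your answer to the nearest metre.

Observed coordinate differences: Δφ = +0.00014°, Δλ = -0.00467°.
Converting to metres (1° lat = 111100 m, cos φ = 0.827348): observed ΔN = 15.6 m, observed ΔE = -429.3 m.
Subtracting the expected shift leaves a residual of 15.6 − (54.9) = -39.3 m north and -429.3 − (-439.8) = 10.5 m east.
Residual distance = √((-39.3)² + 10.5²) = 40.7 m.

41 m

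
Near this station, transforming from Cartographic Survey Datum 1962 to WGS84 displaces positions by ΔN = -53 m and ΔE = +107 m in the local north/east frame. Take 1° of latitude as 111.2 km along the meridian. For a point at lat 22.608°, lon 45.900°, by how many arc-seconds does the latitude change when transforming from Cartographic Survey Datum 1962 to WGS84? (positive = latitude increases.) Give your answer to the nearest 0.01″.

Δφ = -1.72″

1° of latitude = 111.2 km, so Δφ = -53.0 / 111200 = -0.0004766° = -1.716″.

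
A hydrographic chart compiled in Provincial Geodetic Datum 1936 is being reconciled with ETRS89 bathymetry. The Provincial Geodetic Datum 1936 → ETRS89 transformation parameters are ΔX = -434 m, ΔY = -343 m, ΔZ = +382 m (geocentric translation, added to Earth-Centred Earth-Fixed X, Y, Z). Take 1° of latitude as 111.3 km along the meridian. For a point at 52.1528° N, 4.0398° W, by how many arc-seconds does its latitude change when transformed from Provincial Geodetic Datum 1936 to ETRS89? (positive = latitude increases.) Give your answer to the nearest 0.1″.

Δφ = 18.0″

sin φ = 0.789650, cos φ = 0.613558, sin λ = -0.070449, cos λ = 0.997515.
North component: ΔN = −sin φ cos λ·ΔX − sin φ sin λ·ΔY + cos φ·ΔZ = −(0.789650)(0.997515)(-434) − (0.789650)(-0.070449)(-343) + (0.613558)(382) = 557.15 m.
1° of latitude spans 111300 m, so Δφ = 557.15 / 111300 × 3600 = 18.021″.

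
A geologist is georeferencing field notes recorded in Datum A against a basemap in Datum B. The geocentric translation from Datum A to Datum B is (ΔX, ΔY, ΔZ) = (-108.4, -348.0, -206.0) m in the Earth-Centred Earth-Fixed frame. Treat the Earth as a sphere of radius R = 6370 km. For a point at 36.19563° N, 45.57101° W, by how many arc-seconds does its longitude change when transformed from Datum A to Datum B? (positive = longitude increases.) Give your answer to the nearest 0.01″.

sin φ = 0.590544, cos φ = 0.807005, sin λ = -0.714119, cos λ = 0.700025.
East component: ΔE = −sin λ·ΔX + cos λ·ΔY = −(-0.714119)(-108.4) + (0.700025)(-348.0) = -321.02 m.
1° of latitude spans πR/180 = 111177 m; at latitude φ, 1° of longitude spans that × cos φ = 89720.8 m, so Δλ = -321.02 / 89720.8 × 3600 = -12.881″.

Δλ = -12.88″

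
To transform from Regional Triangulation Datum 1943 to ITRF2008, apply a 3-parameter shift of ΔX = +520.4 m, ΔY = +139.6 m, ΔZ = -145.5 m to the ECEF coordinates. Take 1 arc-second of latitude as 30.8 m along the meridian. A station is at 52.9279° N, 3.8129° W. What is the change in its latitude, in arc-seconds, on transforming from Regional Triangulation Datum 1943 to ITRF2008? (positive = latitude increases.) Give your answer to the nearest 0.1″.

sin φ = 0.797878, cos φ = 0.602820, sin λ = -0.066499, cos λ = 0.997787.
North component: ΔN = −sin φ cos λ·ΔX − sin φ sin λ·ΔY + cos φ·ΔZ = −(0.797878)(0.997787)(520.4) − (0.797878)(-0.066499)(139.6) + (0.602820)(-145.5) = -494.60 m.
1° of latitude spans 3600 × 30.80 = 110880 m, so Δφ = -494.60 / 110880 × 3600 = -16.058″.

Δφ = -16.1″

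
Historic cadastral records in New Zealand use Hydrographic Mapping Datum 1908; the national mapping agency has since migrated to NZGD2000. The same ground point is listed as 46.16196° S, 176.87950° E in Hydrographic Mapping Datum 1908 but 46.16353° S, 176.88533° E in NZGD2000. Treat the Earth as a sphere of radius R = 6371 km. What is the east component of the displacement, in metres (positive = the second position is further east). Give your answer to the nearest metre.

Δφ = -46.16353° − -46.16196° = -0.00157°; Δλ = 176.88533° − 176.87950° = +0.00583°.
1° along a meridian = πR/180 = 111195 m.
ΔN = Δφ × 111195 = -174.6 m; ΔE = Δλ × 111195 × cos(-46.16196°) = +0.00583 × 111195 × 0.692622 = 449.0 m.

ΔE = 449 m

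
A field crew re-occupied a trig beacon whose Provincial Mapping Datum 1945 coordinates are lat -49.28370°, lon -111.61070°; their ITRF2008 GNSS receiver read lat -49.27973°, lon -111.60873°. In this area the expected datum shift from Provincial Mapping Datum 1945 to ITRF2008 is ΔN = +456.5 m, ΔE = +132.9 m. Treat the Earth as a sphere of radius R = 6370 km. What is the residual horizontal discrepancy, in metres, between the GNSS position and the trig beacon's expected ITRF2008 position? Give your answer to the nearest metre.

Observed coordinate differences: Δφ = +0.00397°, Δλ = +0.00197°.
Converting to metres (1° lat = 111177 m, cos φ = 0.652314): observed ΔN = 441.4 m, observed ΔE = 142.9 m.
Subtracting the expected shift leaves a residual of 441.4 − (456.5) = -15.1 m north and 142.9 − (132.9) = 10.0 m east.
Residual distance = √((-15.1)² + 10.0²) = 18.1 m.

18 m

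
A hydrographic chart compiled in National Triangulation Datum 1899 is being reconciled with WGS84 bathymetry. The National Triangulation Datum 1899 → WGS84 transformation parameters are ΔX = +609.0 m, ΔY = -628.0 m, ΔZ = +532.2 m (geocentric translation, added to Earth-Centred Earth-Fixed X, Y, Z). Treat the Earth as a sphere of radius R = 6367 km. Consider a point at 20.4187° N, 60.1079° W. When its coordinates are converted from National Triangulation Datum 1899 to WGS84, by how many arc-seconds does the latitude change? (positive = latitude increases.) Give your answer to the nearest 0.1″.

Δφ = 6.6″

sin φ = 0.348878, cos φ = 0.937168, sin λ = -0.866965, cos λ = 0.498368.
North component: ΔN = −sin φ cos λ·ΔX − sin φ sin λ·ΔY + cos φ·ΔZ = −(0.348878)(0.498368)(609.0) − (0.348878)(-0.866965)(-628.0) + (0.937168)(532.2) = 202.93 m.
1° of latitude spans πR/180 = 111125 m, so Δφ = 202.93 / 111125 × 3600 = 6.574″.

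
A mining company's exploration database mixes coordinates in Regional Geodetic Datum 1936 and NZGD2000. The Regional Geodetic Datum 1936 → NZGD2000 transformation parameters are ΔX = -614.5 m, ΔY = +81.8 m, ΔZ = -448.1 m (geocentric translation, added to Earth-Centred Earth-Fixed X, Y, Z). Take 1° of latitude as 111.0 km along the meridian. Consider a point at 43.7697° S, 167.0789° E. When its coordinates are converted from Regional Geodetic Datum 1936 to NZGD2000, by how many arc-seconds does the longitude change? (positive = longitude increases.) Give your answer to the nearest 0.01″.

Δλ = 2.59″

sin φ = -0.691761, cos φ = 0.722126, sin λ = 0.223609, cos λ = -0.974679.
East component: ΔE = −sin λ·ΔX + cos λ·ΔY = −(0.223609)(-614.5) + (-0.974679)(81.8) = 57.68 m.
1° of latitude spans 111000 m; at latitude φ, 1° of longitude spans that × cos φ = 80156.0 m, so Δλ = 57.68 / 80156.0 × 3600 = 2.591″.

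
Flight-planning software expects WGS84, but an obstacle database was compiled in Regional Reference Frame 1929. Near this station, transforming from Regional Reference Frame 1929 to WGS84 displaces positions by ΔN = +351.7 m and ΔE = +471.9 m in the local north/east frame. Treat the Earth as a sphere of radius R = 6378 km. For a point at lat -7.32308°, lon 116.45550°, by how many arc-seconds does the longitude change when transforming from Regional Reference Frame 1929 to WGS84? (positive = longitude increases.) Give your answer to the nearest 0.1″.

At latitude -7.32308°, cos φ = 0.991843.
One radian of longitude at latitude φ spans R cos φ, so Δλ = ΔE / (R cos φ) = 471.9 / (6378000 × 0.991843) = 7.4597e-05 rad = 15.387″.

Δλ = 15.4″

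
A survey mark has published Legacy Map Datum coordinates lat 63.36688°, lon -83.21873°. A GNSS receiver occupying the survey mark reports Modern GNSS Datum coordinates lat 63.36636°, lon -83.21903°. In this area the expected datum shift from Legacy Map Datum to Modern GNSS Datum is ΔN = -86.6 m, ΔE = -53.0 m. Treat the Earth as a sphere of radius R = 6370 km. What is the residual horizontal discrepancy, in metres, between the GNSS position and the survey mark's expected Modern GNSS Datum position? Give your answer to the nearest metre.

Observed coordinate differences: Δφ = -0.00052°, Δλ = -0.00030°.
Converting to metres (1° lat = 111177 m, cos φ = 0.448276): observed ΔN = -57.8 m, observed ΔE = -15.0 m.
Subtracting the expected shift leaves a residual of -57.8 − (-86.6) = 28.8 m north and -15.0 − (-53.0) = 38.0 m east.
Residual distance = √(28.8² + 38.0²) = 47.7 m.

48 m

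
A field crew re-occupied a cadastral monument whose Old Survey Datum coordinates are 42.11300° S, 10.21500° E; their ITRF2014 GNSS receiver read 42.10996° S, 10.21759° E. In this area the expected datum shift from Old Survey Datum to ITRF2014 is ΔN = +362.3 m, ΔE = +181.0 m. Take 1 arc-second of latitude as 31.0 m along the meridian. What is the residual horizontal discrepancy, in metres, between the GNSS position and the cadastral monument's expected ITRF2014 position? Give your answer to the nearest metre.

Observed coordinate differences: Δφ = +0.00304°, Δλ = +0.00259°.
Converting to metres (1° lat = 111600 m, cos φ = 0.741824): observed ΔN = 339.3 m, observed ΔE = 214.4 m.
Subtracting the expected shift leaves a residual of 339.3 − (362.3) = -23.0 m north and 214.4 − (181.0) = 33.4 m east.
Residual distance = √((-23.0)² + 33.4²) = 40.6 m.

41 m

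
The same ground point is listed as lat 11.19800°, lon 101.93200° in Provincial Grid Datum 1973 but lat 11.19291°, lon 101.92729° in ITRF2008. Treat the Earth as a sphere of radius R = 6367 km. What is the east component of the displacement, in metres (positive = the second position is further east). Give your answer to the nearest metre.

Δφ = 11.19291° − 11.19800° = -0.00509°; Δλ = 101.92729° − 101.93200° = -0.00471°.
1° along a meridian = πR/180 = 111125 m.
ΔN = Δφ × 111125 = -565.6 m; ΔE = Δλ × 111125 × cos(11.19800°) = -0.00471 × 111125 × 0.980962 = -513.4 m.

ΔE = -513 m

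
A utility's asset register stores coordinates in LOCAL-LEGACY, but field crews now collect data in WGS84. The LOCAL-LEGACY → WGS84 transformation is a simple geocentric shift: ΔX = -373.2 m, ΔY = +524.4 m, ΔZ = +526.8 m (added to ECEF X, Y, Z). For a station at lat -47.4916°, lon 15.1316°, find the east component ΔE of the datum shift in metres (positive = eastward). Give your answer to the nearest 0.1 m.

ΔE = 603.6 m

At φ = -47.4916°, λ = 15.1316°: sin φ = -0.737178, cos φ = 0.675698, sin λ = 0.261037, cos λ = 0.965329.
ΔE = −sin λ·ΔX + cos λ·ΔY = −(0.261037)·(-373.2) + (0.965329)·(524.4) = 603.64 m.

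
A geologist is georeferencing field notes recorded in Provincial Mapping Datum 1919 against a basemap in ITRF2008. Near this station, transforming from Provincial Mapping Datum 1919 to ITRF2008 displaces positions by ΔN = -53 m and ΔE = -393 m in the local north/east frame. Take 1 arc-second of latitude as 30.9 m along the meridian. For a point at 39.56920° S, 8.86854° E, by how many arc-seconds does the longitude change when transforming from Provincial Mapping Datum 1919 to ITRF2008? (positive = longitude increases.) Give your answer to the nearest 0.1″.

Δλ = -16.5″

At latitude -39.56920°, cos φ = 0.770856.
1″ of longitude at this latitude = 30.90 × cos φ = 23.8194 m, so Δλ = -393.0 / 23.8194 = -16.499″.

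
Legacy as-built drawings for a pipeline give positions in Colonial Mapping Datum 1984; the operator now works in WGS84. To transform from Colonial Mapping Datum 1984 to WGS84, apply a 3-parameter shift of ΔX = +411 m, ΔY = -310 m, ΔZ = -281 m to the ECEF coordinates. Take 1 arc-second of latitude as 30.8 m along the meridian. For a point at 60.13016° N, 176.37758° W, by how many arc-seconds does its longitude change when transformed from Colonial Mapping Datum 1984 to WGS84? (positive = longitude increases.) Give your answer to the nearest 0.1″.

sin φ = 0.867159, cos φ = 0.498031, sin λ = -0.063181, cos λ = -0.998002.
East component: ΔE = −sin λ·ΔX + cos λ·ΔY = −(-0.063181)(411) + (-0.998002)(-310) = 335.35 m.
1° of latitude spans 3600 × 30.80 = 110880 m; at latitude φ, 1° of longitude spans that × cos φ = 55221.7 m, so Δλ = 335.35 / 55221.7 × 3600 = 21.862″.

Δλ = 21.9″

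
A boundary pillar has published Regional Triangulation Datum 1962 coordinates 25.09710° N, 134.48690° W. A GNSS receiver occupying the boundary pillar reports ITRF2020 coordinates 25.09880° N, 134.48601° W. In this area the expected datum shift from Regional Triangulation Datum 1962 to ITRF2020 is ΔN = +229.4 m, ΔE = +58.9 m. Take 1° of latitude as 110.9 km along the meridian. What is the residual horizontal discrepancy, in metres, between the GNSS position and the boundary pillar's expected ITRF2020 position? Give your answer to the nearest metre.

51 m

Observed coordinate differences: Δφ = +0.00170°, Δλ = +0.00089°.
Converting to metres (1° lat = 110900 m, cos φ = 0.905590): observed ΔN = 188.5 m, observed ΔE = 89.4 m.
Subtracting the expected shift leaves a residual of 188.5 − (229.4) = -40.9 m north and 89.4 − (58.9) = 30.5 m east.
Residual distance = √((-40.9)² + 30.5²) = 51.0 m.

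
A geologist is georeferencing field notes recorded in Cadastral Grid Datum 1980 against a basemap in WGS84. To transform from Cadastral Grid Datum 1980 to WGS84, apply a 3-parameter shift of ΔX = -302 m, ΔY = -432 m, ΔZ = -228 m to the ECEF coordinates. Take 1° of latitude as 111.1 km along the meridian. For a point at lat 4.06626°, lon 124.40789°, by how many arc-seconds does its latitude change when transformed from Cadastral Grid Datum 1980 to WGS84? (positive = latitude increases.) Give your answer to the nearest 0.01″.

Δφ = -6.94″

sin φ = 0.070910, cos φ = 0.997483, sin λ = 0.825036, cos λ = -0.565081.
North component: ΔN = −sin φ cos λ·ΔX − sin φ sin λ·ΔY + cos φ·ΔZ = −(0.070910)(-0.565081)(-302) − (0.070910)(0.825036)(-432) + (0.997483)(-228) = -214.25 m.
1° of latitude spans 111100 m, so Δφ = -214.25 / 111100 × 3600 = -6.943″.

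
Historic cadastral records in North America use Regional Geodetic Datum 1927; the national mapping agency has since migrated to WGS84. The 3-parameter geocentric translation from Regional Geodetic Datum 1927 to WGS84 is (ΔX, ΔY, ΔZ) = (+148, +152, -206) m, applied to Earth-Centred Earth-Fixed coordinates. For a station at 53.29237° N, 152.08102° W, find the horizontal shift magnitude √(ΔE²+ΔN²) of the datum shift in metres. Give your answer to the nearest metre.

76 m

At φ = 53.29237°, λ = -152.08102°: sin φ = 0.801696, cos φ = 0.597732, sin λ = -0.468223, cos λ = -0.883611.
ΔE = −sin λ·ΔX + cos λ·ΔY = −(-0.468223)·(148) + (-0.883611)·(152) = -65.01 m.
ΔN = −sin φ cos λ·ΔX − sin φ sin λ·ΔY + cos φ·ΔZ = −(0.801696)(-0.883611)(148) − (0.801696)(-0.468223)(152) + (0.597732)(-206) = 38.77 m.
Horizontal magnitude = √(ΔE² + ΔN²) = √((-65.01)² + 38.77²) = 75.69 m.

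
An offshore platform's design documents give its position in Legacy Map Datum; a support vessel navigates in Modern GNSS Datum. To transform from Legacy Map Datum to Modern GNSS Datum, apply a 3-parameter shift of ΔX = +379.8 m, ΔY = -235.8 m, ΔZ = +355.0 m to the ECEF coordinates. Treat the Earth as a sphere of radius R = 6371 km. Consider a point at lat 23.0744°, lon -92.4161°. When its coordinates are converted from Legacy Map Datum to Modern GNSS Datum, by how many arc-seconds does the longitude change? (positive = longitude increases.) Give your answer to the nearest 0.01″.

sin φ = 0.391926, cos φ = 0.919997, sin λ = -0.999111, cos λ = -0.042156.
East component: ΔE = −sin λ·ΔX + cos λ·ΔY = −(-0.999111)(379.8) + (-0.042156)(-235.8) = 389.40 m.
1° of latitude spans πR/180 = 111195 m; at latitude φ, 1° of longitude spans that × cos φ = 102299.0 m, so Δλ = 389.40 / 102299.0 × 3600 = 13.703″.

Δλ = 13.70″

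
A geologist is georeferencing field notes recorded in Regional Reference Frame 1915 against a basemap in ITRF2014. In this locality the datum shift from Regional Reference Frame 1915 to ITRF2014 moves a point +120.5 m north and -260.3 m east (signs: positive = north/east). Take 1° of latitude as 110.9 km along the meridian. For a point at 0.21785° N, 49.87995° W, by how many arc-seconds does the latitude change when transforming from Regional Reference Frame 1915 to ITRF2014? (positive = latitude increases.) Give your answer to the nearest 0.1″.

1° of latitude = 110.9 km, so Δφ = 120.5 / 110900 = 0.0010866° = 3.912″.

Δφ = 3.9″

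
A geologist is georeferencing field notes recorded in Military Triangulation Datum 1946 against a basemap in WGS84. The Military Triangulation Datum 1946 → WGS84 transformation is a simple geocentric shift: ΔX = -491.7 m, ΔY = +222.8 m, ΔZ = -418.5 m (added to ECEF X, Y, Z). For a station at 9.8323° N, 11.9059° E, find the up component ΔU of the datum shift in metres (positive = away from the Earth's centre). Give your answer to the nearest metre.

At φ = 9.8323°, λ = 11.9059°: sin φ = 0.170765, cos φ = 0.985312, sin λ = 0.206305, cos λ = 0.978488.
ΔU = cos φ cos λ·ΔX + cos φ sin λ·ΔY + sin φ·ΔZ = (0.985312)(0.978488)(-491.7) + (0.985312)(0.206305)(222.8) + (0.170765)(-418.5) = -500.23 m.

ΔU = -500 m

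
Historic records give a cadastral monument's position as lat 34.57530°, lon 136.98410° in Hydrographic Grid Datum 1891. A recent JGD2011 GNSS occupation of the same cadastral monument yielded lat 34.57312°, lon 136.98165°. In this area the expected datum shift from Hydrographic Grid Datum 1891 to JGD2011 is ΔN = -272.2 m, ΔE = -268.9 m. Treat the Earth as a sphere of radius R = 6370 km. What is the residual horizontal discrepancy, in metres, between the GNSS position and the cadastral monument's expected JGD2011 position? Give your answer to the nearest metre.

Observed coordinate differences: Δφ = -0.00218°, Δλ = -0.00245°.
Converting to metres (1° lat = 111177 m, cos φ = 0.823381): observed ΔN = -242.4 m, observed ΔE = -224.3 m.
Subtracting the expected shift leaves a residual of -242.4 − (-272.2) = 29.8 m north and -224.3 − (-268.9) = 44.6 m east.
Residual distance = √(29.8² + 44.6²) = 53.7 m.

54 m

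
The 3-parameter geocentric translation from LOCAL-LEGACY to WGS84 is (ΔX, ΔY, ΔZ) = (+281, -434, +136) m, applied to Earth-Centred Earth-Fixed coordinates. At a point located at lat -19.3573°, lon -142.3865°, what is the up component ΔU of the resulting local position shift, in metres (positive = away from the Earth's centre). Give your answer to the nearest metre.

At φ = -19.3573°, λ = -142.3865°: sin φ = -0.331458, cos φ = 0.943470, sin λ = -0.610332, cos λ = -0.792146.
ΔU = cos φ cos λ·ΔX + cos φ sin λ·ΔY + sin φ·ΔZ = (0.943470)(-0.792146)(281) + (0.943470)(-0.610332)(-434) + (-0.331458)(136) = -5.18 m.

ΔU = -5 m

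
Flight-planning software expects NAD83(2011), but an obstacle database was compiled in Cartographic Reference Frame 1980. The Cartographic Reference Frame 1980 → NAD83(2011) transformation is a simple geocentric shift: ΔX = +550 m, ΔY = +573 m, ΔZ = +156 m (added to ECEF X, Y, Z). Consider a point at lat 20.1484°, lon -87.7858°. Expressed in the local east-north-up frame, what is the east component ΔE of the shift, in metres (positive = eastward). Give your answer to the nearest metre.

ΔE = 572 m

The local east axis at (φ, λ) is (−sin λ, cos λ, 0), so ΔE = −sin(-87.7858°)·550 + cos(-87.7858°)·573 = 571.73 m.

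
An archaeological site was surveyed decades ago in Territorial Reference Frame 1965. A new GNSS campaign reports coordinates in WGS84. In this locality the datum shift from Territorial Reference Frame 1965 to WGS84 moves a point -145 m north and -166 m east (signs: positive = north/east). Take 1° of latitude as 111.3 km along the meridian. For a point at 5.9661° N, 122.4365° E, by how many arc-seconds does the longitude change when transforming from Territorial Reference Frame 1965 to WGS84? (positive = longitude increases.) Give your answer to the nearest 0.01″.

Δλ = -5.40″

At latitude 5.9661°, cos φ = 0.994584.
1° of longitude at this latitude = 111.3 × cos φ = 110.70 km, so Δλ = -166.0 / 110697.2 = -0.0014996° = -5.399″.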